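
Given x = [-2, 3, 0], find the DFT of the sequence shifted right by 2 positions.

Time shift by 2: X_shifted[k] = ω_3^(2k) · X[k]
Shifted x = [3, 0, -2]

DFT(x[n-2]) = [1, 4.0000-1.7321i, 4.0000+1.7321i]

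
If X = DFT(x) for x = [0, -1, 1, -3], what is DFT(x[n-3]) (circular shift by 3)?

Time shift by 3: X_shifted[k] = ω_4^(3k) · X[k]
Shifted x = [-1, 1, -3, 0]

DFT(x[n-3]) = [-3, 2-1i, -5, 2+1i]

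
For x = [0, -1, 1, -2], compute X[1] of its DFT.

X[1] = Σ(n=0 to 3) x[n] · ω_4^(1n) where ω_4 = e^(-2πi/4)
= (0)·ω_4^0 + (-1)·ω_4^1 + (1)·ω_4^2 + (-2)·ω_4^3

X[1] = -1-1i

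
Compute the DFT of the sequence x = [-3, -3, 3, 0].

X[k] = Σ(n=0 to 3) x[n] · ω_4^(nk)
where ω_4 = e^(-2πi/4)

Computing each X[k]:
X[0] = -3
X[1] = -6+3i
X[2] = 3
X[3] = -6-3i

X = [-3, -6+3i, 3, -6-3i]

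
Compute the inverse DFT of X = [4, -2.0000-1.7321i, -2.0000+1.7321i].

x[n] = (1/3) Σ(k=0 to 2) X[k] · e^(2πikn/3)

Computing each x[n]:
x[0] = 0
x[1] = 3
x[2] = 1

x = [0, 3, 1]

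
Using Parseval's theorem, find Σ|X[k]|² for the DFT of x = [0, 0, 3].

Parseval: Σ|x[n]|² = (1/N)Σ|X[k]|², so Σ|X[k]|² = N·Σ|x[n]|² = 3·9.0000

Σ|X[k]|² = N·Σ|x[n]|² = 3·9.0000 = 27.0000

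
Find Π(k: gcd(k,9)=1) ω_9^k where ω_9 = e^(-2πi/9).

The primitive 9th roots of unity are ω_9^k for k coprime to 9: k ∈ {1, 2, 4, 5, 7, 8}
Their product equals the constant term of the cyclotomic polynomial Φ_9(x) up to sign.
For n ≥ 3, the product of all primitive nth roots of unity is 1. (For n=1 it is 1; for n=2 it is -1.)

1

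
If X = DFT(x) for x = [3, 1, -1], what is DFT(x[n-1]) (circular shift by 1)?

Time shift by 1: X_shifted[k] = ω_3^(1k) · X[k]
Shifted x = [-1, 3, 1]

DFT(x[n-1]) = [3, -3.0000-1.7321i, -3.0000+1.7321i]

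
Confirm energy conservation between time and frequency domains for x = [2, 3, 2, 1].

Time domain:
Σ|x[n]|² = |2|² + |3|² + |2|² + |1|² = 18.0000

Frequency domain:
(1/4)Σ|X[k]|² = (1/4)(|8|² + |-2i|² + |0|² + |2i|²) = (1/4)·72.0000 = 18.0000

Both sides agree, confirming Parseval's theorem.

Σ|x[n]|² = (1/N)Σ|X[k]|² = 18.0000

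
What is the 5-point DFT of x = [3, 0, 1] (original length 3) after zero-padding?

Original 3-point DFT: [4, 2.5000+0.8660i, 2.5000-0.8660i]
Zero-padded 5-point DFT provides frequency interpolation.

DFT_5([x, 0, ...]) = [4, 2.1910-0.5878i, 3.3090+0.9511i, 3.3090-0.9511i, 2.1910+0.5878i]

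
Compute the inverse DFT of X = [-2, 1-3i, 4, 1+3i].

x[n] = (1/4) Σ(k=0 to 3) X[k] · e^(2πikn/4)

Computing each x[n]:
x[0] = 1
x[1] = 0
x[2] = 0
x[3] = -3

x = [1, 0, 0, -3]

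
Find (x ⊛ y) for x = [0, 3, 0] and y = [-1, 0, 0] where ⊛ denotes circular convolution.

(x ⊛ y)[n] = Σ(m=0 to 2) x[m] · y[(n-m) mod 3]

Computing each output sample:
(x ⊛ y)[0] = 0
(x ⊛ y)[1] = -3
(x ⊛ y)[2] = 0

x ⊛ y = [0, -3, 0]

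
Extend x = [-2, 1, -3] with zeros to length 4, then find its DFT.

Original 3-point DFT: [-4, -1.0000-3.4641i, -1.0000+3.4641i]
Zero-padded 4-point DFT provides frequency interpolation.

DFT_4([x, 0, ...]) = [-4, 1-1i, -6, 1+1i]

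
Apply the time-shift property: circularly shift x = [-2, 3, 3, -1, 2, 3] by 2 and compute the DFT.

Time shift by 2: X_shifted[k] = ω_6^(2k) · X[k]
Shifted x = [2, 3, -2, 3, 3, -1]

DFT(x[n-2]) = [8, -0.5000+0.8660i, 3.5000-7.7942i, -2, 3.5000+7.7942i, -0.5000-0.8660i]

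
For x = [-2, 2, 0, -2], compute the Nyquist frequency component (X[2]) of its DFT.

X[2] = Σ(n=0 to 3) x[n] · ω_4^(2n) where ω_4 = e^(-2πi/4)
= (-2)·ω_4^0 + (2)·ω_4^2 + (0)·ω_4^4 + (-2)·ω_4^6

X[2] = -2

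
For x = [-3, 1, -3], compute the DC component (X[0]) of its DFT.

X[0] = Σ(n=0 to 2) x[n] · ω_3^0 = Σ x[n]
= (-3) + (1) + (-3)

X[0] = -5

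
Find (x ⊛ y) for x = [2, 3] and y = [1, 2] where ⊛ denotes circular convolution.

(x ⊛ y)[n] = Σ(m=0 to 1) x[m] · y[(n-m) mod 2]

Computing each output sample:
(x ⊛ y)[0] = 8
(x ⊛ y)[1] = 7

x ⊛ y = [8, 7]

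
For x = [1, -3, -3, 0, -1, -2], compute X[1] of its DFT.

X[1] = Σ(n=0 to 5) x[n] · ω_6^(1n) where ω_6 = e^(-2πi/6)
= (1)·ω_6^0 + (-3)·ω_6^1 + (-3)·ω_6^2 + (0)·ω_6^3 + (-1)·ω_6^4 + (-2)·ω_6^5

X[1] = 0.5000+2.5981i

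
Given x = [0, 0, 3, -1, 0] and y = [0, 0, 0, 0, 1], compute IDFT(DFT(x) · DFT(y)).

(x ⊛ y)[n] = Σ(m=0 to 4) x[m] · y[(n-m) mod 5]

Computing each output sample:
(x ⊛ y)[0] = 0
(x ⊛ y)[1] = 3
(x ⊛ y)[2] = -1
(x ⊛ y)[3] = 0
(x ⊛ y)[4] = 0

x ⊛ y = [0, 3, -1, 0, 0]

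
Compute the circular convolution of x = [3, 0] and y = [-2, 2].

(x ⊛ y)[n] = Σ(m=0 to 1) x[m] · y[(n-m) mod 2]

Computing each output sample:
(x ⊛ y)[0] = -6
(x ⊛ y)[1] = 6

x ⊛ y = [-6, 6]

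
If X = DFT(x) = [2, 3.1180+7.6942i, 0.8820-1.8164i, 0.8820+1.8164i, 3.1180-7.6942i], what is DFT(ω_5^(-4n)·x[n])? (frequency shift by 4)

Modulation property: DFT(ω_5^(-4n)·x[n]) = X[(k-4) mod 5], so circularly shift X by 4 positions.

X[k-4] = [3.1180+7.6942i, 0.8820-1.8164i, 0.8820+1.8164i, 3.1180-7.6942i, 2]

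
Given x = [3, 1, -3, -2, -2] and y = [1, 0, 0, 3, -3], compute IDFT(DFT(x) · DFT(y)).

(x ⊛ y)[n] = Σ(m=0 to 4) x[m] · y[(n-m) mod 5]

Computing each output sample:
(x ⊛ y)[0] = -9
(x ⊛ y)[1] = 4
(x ⊛ y)[2] = -3
(x ⊛ y)[3] = 13
(x ⊛ y)[4] = -8

x ⊛ y = [-9, 4, -3, 13, -8]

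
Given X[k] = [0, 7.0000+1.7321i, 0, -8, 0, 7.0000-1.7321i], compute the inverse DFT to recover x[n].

x[n] = (1/6) Σ(k=0 to 5) X[k] · e^(2πikn/6)

Computing each x[n]:
x[0] = 1
x[1] = 2
x[2] = -3
x[3] = -1
x[4] = -2
x[5] = 3

x = [1, 2, -3, -1, -2, 3]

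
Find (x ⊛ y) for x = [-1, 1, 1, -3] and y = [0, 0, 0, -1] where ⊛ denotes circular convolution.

(x ⊛ y)[n] = Σ(m=0 to 3) x[m] · y[(n-m) mod 4]

Computing each output sample:
(x ⊛ y)[0] = -1
(x ⊛ y)[1] = -1
(x ⊛ y)[2] = 3
(x ⊛ y)[3] = 1

x ⊛ y = [-1, -1, 3, 1]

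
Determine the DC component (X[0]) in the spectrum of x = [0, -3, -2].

X[0] = Σ(n=0 to 2) x[n] · ω_3^0 = Σ x[n]
= (0) + (-3) + (-2)

X[0] = -5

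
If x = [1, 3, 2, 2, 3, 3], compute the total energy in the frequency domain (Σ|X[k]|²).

Parseval: Σ|x[n]|² = (1/N)Σ|X[k]|², so Σ|X[k]|² = N·Σ|x[n]|² = 6·36.0000

Σ|X[k]|² = N·Σ|x[n]|² = 6·36.0000 = 216.0000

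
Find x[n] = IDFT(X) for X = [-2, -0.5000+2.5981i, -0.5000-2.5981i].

x[n] = (1/3) Σ(k=0 to 2) X[k] · e^(2πikn/3)

Computing each x[n]:
x[0] = -1
x[1] = -2
x[2] = 1

x = [-1, -2, 1]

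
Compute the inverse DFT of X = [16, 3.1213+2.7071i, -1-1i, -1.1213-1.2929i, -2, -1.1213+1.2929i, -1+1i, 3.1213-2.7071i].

x[n] = (1/8) Σ(k=0 to 7) X[k] · e^(2πikn/8)

Computing each x[n]:
x[0] = 2
x[1] = 3
x[2] = 1
x[3] = 1
x[4] = 1
x[5] = 2
x[6] = 3
x[7] = 3

x = [2, 3, 1, 1, 1, 2, 3, 3]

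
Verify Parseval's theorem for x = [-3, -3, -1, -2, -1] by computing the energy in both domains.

Time domain:
Σ|x[n]|² = |-3|² + |-3|² + |-1|² + |-2|² + |-1|² = 24.0000

Frequency domain:
(1/5)Σ|X[k]|² = (1/5)(|-10|² + |-1.8090+1.3143i|² + |-0.6910+2.1266i|² + |-0.6910-2.1266i|² + |-1.8090-1.3143i|²) = (1/5)·120.0000 = 24.0000

Both sides agree, confirming Parseval's theorem.

Σ|x[n]|² = (1/N)Σ|X[k]|² = 24.0000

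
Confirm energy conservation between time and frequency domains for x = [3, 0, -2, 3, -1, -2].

Time domain:
Σ|x[n]|² = |3|² + |0|² + |-2|² + |3|² + |-1|² + |-2|² = 27.0000

Frequency domain:
(1/6)Σ|X[k]|² = (1/6)(|1|² + |0.5000-0.8660i|² + |8.5000-2.5981i|² + |-1|² + |8.5000+2.5981i|² + |0.5000+0.8660i|²) = (1/6)·162.0000 = 27.0000

Both sides agree, confirming Parseval's theorem.

Σ|x[n]|² = (1/N)Σ|X[k]|² = 27.0000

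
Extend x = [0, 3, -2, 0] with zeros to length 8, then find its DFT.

Original 4-point DFT: [1, 2-3i, -5, 2+3i]
Zero-padded 8-point DFT provides frequency interpolation.

DFT_8([x, 0, ...]) = [1, 2.1213-0.1213i, 2-3i, -2.1213-4.1213i, -5, -2.1213+4.1213i, 2+3i, 2.1213+0.1213i]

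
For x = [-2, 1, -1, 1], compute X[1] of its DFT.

X[1] = Σ(n=0 to 3) x[n] · ω_4^(1n) where ω_4 = e^(-2πi/4)
= (-2)·ω_4^0 + (1)·ω_4^1 + (-1)·ω_4^2 + (1)·ω_4^3

X[1] = -1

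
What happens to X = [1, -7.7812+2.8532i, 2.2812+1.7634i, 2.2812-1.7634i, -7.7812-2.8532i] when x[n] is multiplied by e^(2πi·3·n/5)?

Modulation property: DFT(ω_5^(-3n)·x[n]) = X[(k-3) mod 5], so circularly shift X by 3 positions.

X[k-3] = [2.2812+1.7634i, 2.2812-1.7634i, -7.7812-2.8532i, 1, -7.7812+2.8532i]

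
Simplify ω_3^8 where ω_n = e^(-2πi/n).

Since ω_3^3 = 1, powers reduce modulo 3.
8 mod 3 = 2
So ω_3^8 = ω_3^2 = e^(-2πi·2/3)

ω_3^8 = ω_3^2 = -0.5000+0.8660i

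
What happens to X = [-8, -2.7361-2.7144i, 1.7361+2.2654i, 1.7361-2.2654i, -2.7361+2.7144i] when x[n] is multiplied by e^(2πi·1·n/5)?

Modulation property: DFT(ω_5^(-1n)·x[n]) = X[(k-1) mod 5], so circularly shift X by 1 positions.

X[k-1] = [-2.7361+2.7144i, -8, -2.7361-2.7144i, 1.7361+2.2654i, 1.7361-2.2654i]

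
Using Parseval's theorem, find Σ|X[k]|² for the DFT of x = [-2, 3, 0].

Parseval: Σ|x[n]|² = (1/N)Σ|X[k]|², so Σ|X[k]|² = N·Σ|x[n]|² = 3·13.0000

Σ|X[k]|² = N·Σ|x[n]|² = 3·13.0000 = 39.0000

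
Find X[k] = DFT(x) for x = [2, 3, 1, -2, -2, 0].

X[k] = Σ(n=0 to 5) x[n] · ω_6^(nk)
where ω_6 = e^(-2πi/6)

Computing each X[k]:
X[0] = 2
X[1] = 6.0000-5.1962i
X[2] = -1
X[3] = 0
X[4] = -1
X[5] = 6.0000+5.1962i

X = [2, 6.0000-5.1962i, -1, 0, -1, 6.0000+5.1962i]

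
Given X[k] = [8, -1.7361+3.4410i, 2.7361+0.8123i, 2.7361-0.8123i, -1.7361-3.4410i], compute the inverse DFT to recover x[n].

x[n] = (1/5) Σ(k=0 to 4) X[k] · e^(2πikn/5)

Computing each x[n]:
x[0] = 2
x[1] = -1
x[2] = 2
x[3] = 3
x[4] = 2

x = [2, -1, 2, 3, 2]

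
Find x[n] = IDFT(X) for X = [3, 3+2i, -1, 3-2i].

x[n] = (1/4) Σ(k=0 to 3) X[k] · e^(2πikn/4)

Computing each x[n]:
x[0] = 2
x[1] = 0
x[2] = -1
x[3] = 2

x = [2, 0, -1, 2]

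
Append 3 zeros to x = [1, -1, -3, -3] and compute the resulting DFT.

Original 4-point DFT: [-6, 4-2i, 2, 4+2i]
Zero-padded 7-point DFT provides frequency interpolation.

DFT_7([x, 0, ...]) = [-6, 3.7470+5.0083i, 2.0550-2.6722i, 0.6981+1.0132i, 0.6981-1.0132i, 2.0550+2.6722i, 3.7470-5.0083i]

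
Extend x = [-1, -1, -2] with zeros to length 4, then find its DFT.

Original 3-point DFT: [-4, 0.5000-0.8660i, 0.5000+0.8660i]
Zero-padded 4-point DFT provides frequency interpolation.

DFT_4([x, 0, ...]) = [-4, 1+1i, -2, 1-1i]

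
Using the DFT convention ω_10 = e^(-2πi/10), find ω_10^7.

ω_10^7 = e^(-2πi·7/10)
= cos(-2π·7/10) + i·sin(-2π·7/10)
= cos(-14π/10) + i·sin(-14π/10)

ω_10^7 = cos(-14π/10) + i·sin(-14π/10) = -0.3090+0.9511i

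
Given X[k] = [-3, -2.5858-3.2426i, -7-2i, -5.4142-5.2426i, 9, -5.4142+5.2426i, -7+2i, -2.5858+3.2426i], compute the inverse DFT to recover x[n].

x[n] = (1/8) Σ(k=0 to 7) X[k] · e^(2πikn/8)

Computing each x[n]:
x[0] = -3
x[1] = 1
x[2] = 2
x[3] = -1
x[4] = 1
x[5] = -3
x[6] = 3
x[7] = -3

x = [-3, 1, 2, -1, 1, -3, 3, -3]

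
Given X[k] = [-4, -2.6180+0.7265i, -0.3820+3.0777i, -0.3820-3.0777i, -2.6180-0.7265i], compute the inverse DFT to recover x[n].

x[n] = (1/5) Σ(k=0 to 4) X[k] · e^(2πikn/5)

Computing each x[n]:
x[0] = -2
x[1] = -2
x[2] = 1
x[3] = -1
x[4] = 0

x = [-2, -2, 1, -1, 0]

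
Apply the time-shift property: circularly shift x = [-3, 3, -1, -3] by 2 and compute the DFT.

Time shift by 2: X_shifted[k] = ω_4^(2k) · X[k]
Shifted x = [-1, -3, -3, 3]

DFT(x[n-2]) = [-4, 2+6i, -4, 2-6i]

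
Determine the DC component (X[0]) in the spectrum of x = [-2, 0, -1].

X[0] = Σ(n=0 to 2) x[n] · ω_3^0 = Σ x[n]
= (-2) + (0) + (-1)

X[0] = -3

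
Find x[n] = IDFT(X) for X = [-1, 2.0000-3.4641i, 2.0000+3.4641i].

x[n] = (1/3) Σ(k=0 to 2) X[k] · e^(2πikn/3)

Computing each x[n]:
x[0] = 1
x[1] = 1
x[2] = -3

x = [1, 1, -3]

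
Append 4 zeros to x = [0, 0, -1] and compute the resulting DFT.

Original 3-point DFT: [-1, 0.5000-0.8660i, 0.5000+0.8660i]
Zero-padded 7-point DFT provides frequency interpolation.

DFT_7([x, 0, ...]) = [-1, 0.2225+0.9749i, 0.9010-0.4339i, -0.6235-0.7818i, -0.6235+0.7818i, 0.9010+0.4339i, 0.2225-0.9749i]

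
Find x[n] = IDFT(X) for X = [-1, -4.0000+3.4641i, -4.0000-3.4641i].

x[n] = (1/3) Σ(k=0 to 2) X[k] · e^(2πikn/3)

Computing each x[n]:
x[0] = -3
x[1] = -1
x[2] = 3

x = [-3, -1, 3]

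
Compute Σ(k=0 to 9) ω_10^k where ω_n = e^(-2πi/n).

Sum of all nth roots of unity equals 0 for n > 1 (geometric series with r ≠ 1).

0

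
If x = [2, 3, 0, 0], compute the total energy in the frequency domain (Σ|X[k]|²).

Parseval: Σ|x[n]|² = (1/N)Σ|X[k]|², so Σ|X[k]|² = N·Σ|x[n]|² = 4·13.0000

Σ|X[k]|² = N·Σ|x[n]|² = 4·13.0000 = 52.0000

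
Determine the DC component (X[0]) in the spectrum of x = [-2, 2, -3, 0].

X[0] = Σ(n=0 to 3) x[n] · ω_4^0 = Σ x[n]
= (-2) + (2) + (-3) + (0)

X[0] = -3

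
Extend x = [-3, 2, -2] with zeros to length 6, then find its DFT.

Original 3-point DFT: [-3, -3.0000-3.4641i, -3.0000+3.4641i]
Zero-padded 6-point DFT provides frequency interpolation.

DFT_6([x, 0, ...]) = [-3, -1, -3.0000-3.4641i, -7, -3.0000+3.4641i, -1]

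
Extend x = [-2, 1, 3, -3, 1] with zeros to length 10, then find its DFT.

Original 5-point DFT: [0, -1.3820-3.5267i, -3.6180+5.7063i, -3.6180-5.7063i, -1.3820+3.5267i]
Zero-padded 10-point DFT provides frequency interpolation.

DFT_10([x, 0, ...]) = [0, -0.1459-1.1756i, -1.3820-3.5267i, -6.8541-1.9021i, -3.6180+5.7063i, 4, -3.6180-5.7063i, -6.8541+1.9021i, -1.3820+3.5267i, -0.1459+1.1756i]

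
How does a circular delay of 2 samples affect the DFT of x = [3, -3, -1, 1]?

Time shift by 2: X_shifted[k] = ω_4^(2k) · X[k]
Shifted x = [-1, 1, 3, -3]

DFT(x[n-2]) = [0, -4-4i, 4, -4+4i]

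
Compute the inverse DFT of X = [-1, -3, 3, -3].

x[n] = (1/4) Σ(k=0 to 3) X[k] · e^(2πikn/4)

Computing each x[n]:
x[0] = -1
x[1] = -1
x[2] = 2
x[3] = -1

x = [-1, -1, 2, -1]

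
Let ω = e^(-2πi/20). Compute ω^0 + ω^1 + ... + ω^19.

Sum of all nth roots of unity equals 0 for n > 1 (geometric series with r ≠ 1).

0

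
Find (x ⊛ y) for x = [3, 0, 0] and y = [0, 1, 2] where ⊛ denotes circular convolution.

(x ⊛ y)[n] = Σ(m=0 to 2) x[m] · y[(n-m) mod 3]

Computing each output sample:
(x ⊛ y)[0] = 0
(x ⊛ y)[1] = 3
(x ⊛ y)[2] = 6

x ⊛ y = [0, 3, 6]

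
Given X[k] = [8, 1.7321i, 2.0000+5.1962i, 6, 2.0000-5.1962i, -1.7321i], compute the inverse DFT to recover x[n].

x[n] = (1/6) Σ(k=0 to 5) X[k] · e^(2πikn/6)

Computing each x[n]:
x[0] = 3
x[1] = -2
x[2] = 3
x[3] = 1
x[4] = 1
x[5] = 2

x = [3, -2, 3, 1, 1, 2]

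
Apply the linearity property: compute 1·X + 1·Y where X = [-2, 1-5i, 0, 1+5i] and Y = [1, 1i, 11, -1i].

By linearity: DFT(1x + 1y) = 1·DFT(x) + 1·DFT(y)
= 1·[-2, 1-5i, 0, 1+5i] + 1·[1, 1i, 11, -1i]

Computing element-wise:
Z[0] = 1·(-2) + 1·(1) = -1
Z[1] = 1·(1-5i) + 1·(1i) = 1-4i
Z[2] = 1·(0) + 1·(11) = 11
Z[3] = 1·(1+5i) + 1·(-1i) = 1+4i

DFT(1x + 1y) = 1·X + 1·Y = [-1, 1-4i, 11, 1+4i]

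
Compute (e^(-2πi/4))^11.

Since ω_4^4 = 1, powers reduce modulo 4.
11 mod 4 = 3
So ω_4^11 = ω_4^3 = e^(-2πi·3/4)

ω_4^11 = ω_4^3 = 1i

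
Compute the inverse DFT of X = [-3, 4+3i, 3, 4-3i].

x[n] = (1/4) Σ(k=0 to 3) X[k] · e^(2πikn/4)

Computing each x[n]:
x[0] = 2
x[1] = -3
x[2] = -2
x[3] = 0

x = [2, -3, -2, 0]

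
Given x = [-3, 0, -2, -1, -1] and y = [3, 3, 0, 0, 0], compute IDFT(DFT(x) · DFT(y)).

(x ⊛ y)[n] = Σ(m=0 to 4) x[m] · y[(n-m) mod 5]

Computing each output sample:
(x ⊛ y)[0] = -12
(x ⊛ y)[1] = -9
(x ⊛ y)[2] = -6
(x ⊛ y)[3] = -9
(x ⊛ y)[4] = -6

x ⊛ y = [-12, -9, -6, -9, -6]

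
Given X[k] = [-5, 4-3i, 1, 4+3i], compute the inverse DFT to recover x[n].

x[n] = (1/4) Σ(k=0 to 3) X[k] · e^(2πikn/4)

Computing each x[n]:
x[0] = 1
x[1] = 0
x[2] = -3
x[3] = -3

x = [1, 0, -3, -3]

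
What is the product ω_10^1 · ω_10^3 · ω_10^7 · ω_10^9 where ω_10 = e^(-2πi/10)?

The primitive 10th roots of unity are ω_10^k for k coprime to 10: k ∈ {1, 3, 7, 9}
Their product equals the constant term of the cyclotomic polynomial Φ_10(x) up to sign.
For n ≥ 3, the product of all primitive nth roots of unity is 1. (For n=1 it is 1; for n=2 it is -1.)

1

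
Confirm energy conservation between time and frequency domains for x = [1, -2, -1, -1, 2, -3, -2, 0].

Time domain:
Σ|x[n]|² = |1|² + |-2|² + |-1|² + |-1|² + |2|² + |-3|² + |-2|² + |0|² = 24.0000

Frequency domain:
(1/8)Σ|X[k]|² = (1/8)(|-6|² + |0.4142-1.0000i|² + |6+4i|² + |-2.4142+1.0000i|² + |6|² + |-2.4142-1.0000i|² + |6-4i|² + |0.4142+1.0000i|²) = (1/8)·192.0000 = 24.0000

Both sides agree, confirming Parseval's theorem.

Σ|x[n]|² = (1/N)Σ|X[k]|² = 24.0000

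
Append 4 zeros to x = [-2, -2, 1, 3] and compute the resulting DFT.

Original 4-point DFT: [0, -3+5i, -2, -3-5i]
Zero-padded 8-point DFT provides frequency interpolation.

DFT_8([x, 0, ...]) = [0, -5.5355-1.7071i, -3+5i, 1.5355+0.2929i, -2, 1.5355-0.2929i, -3-5i, -5.5355+1.7071i]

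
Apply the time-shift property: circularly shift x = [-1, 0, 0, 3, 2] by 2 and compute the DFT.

Time shift by 2: X_shifted[k] = ω_5^(2k) · X[k]
Shifted x = [3, 2, -1, 0, 0]

DFT(x[n-2]) = [4, 4.4271-1.3143i, 1.0729-2.1266i, 1.0729+2.1266i, 4.4271+1.3143i]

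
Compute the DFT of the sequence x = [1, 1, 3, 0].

X[k] = Σ(n=0 to 3) x[n] · ω_4^(nk)
where ω_4 = e^(-2πi/4)

Computing each X[k]:
X[0] = 5
X[1] = -2-1i
X[2] = 3
X[3] = -2+1i

X = [5, -2-1i, 3, -2+1i]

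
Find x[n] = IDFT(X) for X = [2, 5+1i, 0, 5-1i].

x[n] = (1/4) Σ(k=0 to 3) X[k] · e^(2πikn/4)

Computing each x[n]:
x[0] = 3
x[1] = 0
x[2] = -2
x[3] = 1

x = [3, 0, -2, 1]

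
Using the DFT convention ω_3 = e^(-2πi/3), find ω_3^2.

ω_3^2 = e^(-2πi·2/3)
= cos(-2π·2/3) + i·sin(-2π·2/3)
= cos(-4π/3) + i·sin(-4π/3)

ω_3^2 = cos(-4π/3) + i·sin(-4π/3) = -0.5000+0.8660i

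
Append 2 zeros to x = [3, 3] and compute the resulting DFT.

Original 2-point DFT: [6, 0]
Zero-padded 4-point DFT provides frequency interpolation.

DFT_4([x, 0, ...]) = [6, 3-3i, 0, 3+3i]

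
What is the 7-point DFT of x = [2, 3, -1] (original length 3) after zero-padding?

Original 3-point DFT: [4, 1.0000-3.4641i, 1.0000+3.4641i]
Zero-padded 7-point DFT provides frequency interpolation.

DFT_7([x, 0, ...]) = [4, 4.0930-1.3706i, 2.2334-3.3587i, -1.3264-2.0835i, -1.3264+2.0835i, 2.2334+3.3587i, 4.0930+1.3706i]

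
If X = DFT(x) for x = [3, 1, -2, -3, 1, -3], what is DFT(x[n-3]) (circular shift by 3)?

Time shift by 3: X_shifted[k] = ω_6^(3k) · X[k]
Shifted x = [-3, 1, -3, 3, 1, -2]

DFT(x[n-3]) = [-3, -5.5000+0.8660i, 1.5000-6.0622i, -7, 1.5000+6.0622i, -5.5000-0.8660i]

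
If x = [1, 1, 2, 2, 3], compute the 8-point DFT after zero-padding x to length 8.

Original 5-point DFT: [9, -1.0000+1.9021i, -1.0000+1.1756i, -1.0000-1.1756i, -1.0000-1.9021i]
Zero-padded 8-point DFT provides frequency interpolation.

DFT_8([x, 0, ...]) = [9, -2.7071-4.1213i, 2+1i, -1.2929-0.1213i, 3, -1.2929+0.1213i, 2-1i, -2.7071+4.1213i]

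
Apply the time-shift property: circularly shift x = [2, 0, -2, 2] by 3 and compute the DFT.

Time shift by 3: X_shifted[k] = ω_4^(3k) · X[k]
Shifted x = [0, -2, 2, 2]

DFT(x[n-3]) = [2, -2+4i, 2, -2-4i]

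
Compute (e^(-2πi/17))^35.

Since ω_17^17 = 1, powers reduce modulo 17.
35 mod 17 = 1
So ω_17^35 = ω_17^1 = e^(-2πi·1/17)

ω_17^35 = ω_17^1 = 0.9325-0.3612i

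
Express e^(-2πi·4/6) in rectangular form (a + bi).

ω_6^4 = e^(-2πi·4/6)
= cos(-2π·4/6) + i·sin(-2π·4/6)
= cos(-8π/6) + i·sin(-8π/6)

ω_6^4 = cos(-8π/6) + i·sin(-8π/6) = -0.5000+0.8660i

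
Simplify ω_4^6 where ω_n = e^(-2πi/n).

Since ω_4^4 = 1, powers reduce modulo 4.
6 mod 4 = 2
So ω_4^6 = ω_4^2 = e^(-2πi·2/4)

ω_4^6 = ω_4^2 = -1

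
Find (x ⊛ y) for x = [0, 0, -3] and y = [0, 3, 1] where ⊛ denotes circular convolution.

(x ⊛ y)[n] = Σ(m=0 to 2) x[m] · y[(n-m) mod 3]

Computing each output sample:
(x ⊛ y)[0] = -9
(x ⊛ y)[1] = -3
(x ⊛ y)[2] = 0

x ⊛ y = [-9, -3, 0]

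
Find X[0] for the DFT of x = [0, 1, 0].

X[0] = Σ(n=0 to 2) x[n] · ω_3^0 = Σ x[n]
= (0) + (1) + (0)

X[0] = 1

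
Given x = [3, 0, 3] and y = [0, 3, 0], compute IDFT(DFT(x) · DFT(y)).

(x ⊛ y)[n] = Σ(m=0 to 2) x[m] · y[(n-m) mod 3]

Computing each output sample:
(x ⊛ y)[0] = 9
(x ⊛ y)[1] = 9
(x ⊛ y)[2] = 0

x ⊛ y = [9, 9, 0]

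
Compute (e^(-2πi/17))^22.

Since ω_17^17 = 1, powers reduce modulo 17.
22 mod 17 = 5
So ω_17^22 = ω_17^5 = e^(-2πi·5/17)

ω_17^22 = ω_17^5 = -0.2737-0.9618i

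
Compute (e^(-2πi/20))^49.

Since ω_20^20 = 1, powers reduce modulo 20.
49 mod 20 = 9
So ω_20^49 = ω_20^9 = e^(-2πi·9/20)

ω_20^49 = ω_20^9 = -0.9511-0.3090i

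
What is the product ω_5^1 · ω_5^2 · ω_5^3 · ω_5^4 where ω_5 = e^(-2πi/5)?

The primitive 5th roots of unity are ω_5^k for k coprime to 5: k ∈ {1, 2, 3, 4}
Their product equals the constant term of the cyclotomic polynomial Φ_5(x) up to sign.
For n ≥ 3, the product of all primitive nth roots of unity is 1. (For n=1 it is 1; for n=2 it is -1.)

1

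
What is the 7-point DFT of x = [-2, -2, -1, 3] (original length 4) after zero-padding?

Original 4-point DFT: [-2, -1+5i, -4, -1-5i]
Zero-padded 7-point DFT provides frequency interpolation.

DFT_7([x, 0, ...]) = [-2, -5.7274+1.2369i, 1.2165+3.8615i, -1.4891-2.8388i, -1.4891+2.8388i, 1.2165-3.8615i, -5.7274-1.2369i]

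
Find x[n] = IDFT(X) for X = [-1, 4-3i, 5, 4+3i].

x[n] = (1/4) Σ(k=0 to 3) X[k] · e^(2πikn/4)

Computing each x[n]:
x[0] = 3
x[1] = 0
x[2] = -1
x[3] = -3

x = [3, 0, -1, -3]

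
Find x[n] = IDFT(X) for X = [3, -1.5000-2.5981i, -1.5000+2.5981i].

x[n] = (1/3) Σ(k=0 to 2) X[k] · e^(2πikn/3)

Computing each x[n]:
x[0] = 0
x[1] = 3
x[2] = 0

x = [0, 3, 0]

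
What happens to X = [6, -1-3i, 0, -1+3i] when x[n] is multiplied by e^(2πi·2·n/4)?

Modulation property: DFT(ω_4^(-2n)·x[n]) = X[(k-2) mod 4], so circularly shift X by 2 positions.

X[k-2] = [0, -1+3i, 6, -1-3i]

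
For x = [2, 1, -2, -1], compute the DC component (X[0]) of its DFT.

X[0] = Σ(n=0 to 3) x[n] · ω_4^0 = Σ x[n]
= (2) + (1) + (-2) + (-1)

X[0] = 0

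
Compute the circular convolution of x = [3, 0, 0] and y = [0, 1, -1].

(x ⊛ y)[n] = Σ(m=0 to 2) x[m] · y[(n-m) mod 3]

Computing each output sample:
(x ⊛ y)[0] = 0
(x ⊛ y)[1] = 3
(x ⊛ y)[2] = -3

x ⊛ y = [0, 3, -3]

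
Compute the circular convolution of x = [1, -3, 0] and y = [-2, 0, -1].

(x ⊛ y)[n] = Σ(m=0 to 2) x[m] · y[(n-m) mod 3]

Computing each output sample:
(x ⊛ y)[0] = 1
(x ⊛ y)[1] = 6
(x ⊛ y)[2] = -1

x ⊛ y = [1, 6, -1]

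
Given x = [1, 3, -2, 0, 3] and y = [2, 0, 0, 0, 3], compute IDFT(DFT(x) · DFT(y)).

(x ⊛ y)[n] = Σ(m=0 to 4) x[m] · y[(n-m) mod 5]

Computing each output sample:
(x ⊛ y)[0] = 11
(x ⊛ y)[1] = 0
(x ⊛ y)[2] = -4
(x ⊛ y)[3] = 9
(x ⊛ y)[4] = 9

x ⊛ y = [11, 0, -4, 9, 9]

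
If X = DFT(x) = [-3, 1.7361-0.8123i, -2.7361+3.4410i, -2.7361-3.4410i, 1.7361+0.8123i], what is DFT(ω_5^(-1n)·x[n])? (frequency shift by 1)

Modulation property: DFT(ω_5^(-1n)·x[n]) = X[(k-1) mod 5], so circularly shift X by 1 positions.

X[k-1] = [1.7361+0.8123i, -3, 1.7361-0.8123i, -2.7361+3.4410i, -2.7361-3.4410i]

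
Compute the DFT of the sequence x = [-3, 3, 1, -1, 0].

X[k] = Σ(n=0 to 4) x[n] · ω_5^(nk)
where ω_5 = e^(-2πi/5)

Computing each X[k]:
X[0] = 0
X[1] = -2.0729-4.0287i
X[2] = -5.4271+0.1388i
X[3] = -5.4271-0.1388i
X[4] = -2.0729+4.0287i

X = [0, -2.0729-4.0287i, -5.4271+0.1388i, -5.4271-0.1388i, -2.0729+4.0287i]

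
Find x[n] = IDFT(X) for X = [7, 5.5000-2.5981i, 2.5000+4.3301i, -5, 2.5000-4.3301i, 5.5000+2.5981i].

x[n] = (1/6) Σ(k=0 to 5) X[k] · e^(2πikn/6)

Computing each x[n]:
x[0] = 3
x[1] = 2
x[2] = 1
x[3] = 1
x[4] = -3
x[5] = 3

x = [3, 2, 1, 1, -3, 3]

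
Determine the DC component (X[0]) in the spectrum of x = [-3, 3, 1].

X[0] = Σ(n=0 to 2) x[n] · ω_3^0 = Σ x[n]
= (-3) + (3) + (1)

X[0] = 1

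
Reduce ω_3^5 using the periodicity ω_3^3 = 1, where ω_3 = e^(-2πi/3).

Since ω_3^3 = 1, powers reduce modulo 3.
5 mod 3 = 2
So ω_3^5 = ω_3^2 = e^(-2πi·2/3)

ω_3^5 = ω_3^2 = -0.5000+0.8660i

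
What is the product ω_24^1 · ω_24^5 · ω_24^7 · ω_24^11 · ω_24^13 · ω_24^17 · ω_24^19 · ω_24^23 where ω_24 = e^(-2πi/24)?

The primitive 24th roots of unity are ω_24^k for k coprime to 24: k ∈ {1, 5, 7, 11, 13, 17, 19, 23}
Their product equals the constant term of the cyclotomic polynomial Φ_24(x) up to sign.
For n ≥ 3, the product of all primitive nth roots of unity is 1. (For n=1 it is 1; for n=2 it is -1.)

1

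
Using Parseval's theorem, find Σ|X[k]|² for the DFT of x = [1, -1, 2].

Parseval: Σ|x[n]|² = (1/N)Σ|X[k]|², so Σ|X[k]|² = N·Σ|x[n]|² = 3·6.0000

Σ|X[k]|² = N·Σ|x[n]|² = 3·6.0000 = 18.0000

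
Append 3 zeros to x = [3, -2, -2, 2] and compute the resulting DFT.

Original 4-point DFT: [1, 5+4i, 1, 5-4i]
Zero-padded 7-point DFT provides frequency interpolation.

DFT_7([x, 0, ...]) = [1, 0.3961+2.6458i, 6.4940+2.6458i, 3.1099-2.6458i, 3.1099+2.6458i, 6.4940-2.6458i, 0.3961-2.6458i]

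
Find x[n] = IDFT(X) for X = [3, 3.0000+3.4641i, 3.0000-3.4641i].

x[n] = (1/3) Σ(k=0 to 2) X[k] · e^(2πikn/3)

Computing each x[n]:
x[0] = 3
x[1] = -2
x[2] = 2

x = [3, -2, 2]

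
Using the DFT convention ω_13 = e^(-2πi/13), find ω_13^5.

ω_13^5 = e^(-2πi·5/13)
= cos(-2π·5/13) + i·sin(-2π·5/13)
= cos(-10π/13) + i·sin(-10π/13)

ω_13^5 = cos(-10π/13) + i·sin(-10π/13) = -0.7485-0.6631i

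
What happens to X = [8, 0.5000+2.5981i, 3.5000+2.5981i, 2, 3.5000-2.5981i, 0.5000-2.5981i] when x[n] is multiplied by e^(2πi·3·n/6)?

Modulation property: DFT(ω_6^(-3n)·x[n]) = X[(k-3) mod 6], so circularly shift X by 3 positions.

X[k-3] = [2, 3.5000-2.5981i, 0.5000-2.5981i, 8, 0.5000+2.5981i, 3.5000+2.5981i]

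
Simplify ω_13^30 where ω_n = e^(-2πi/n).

Since ω_13^13 = 1, powers reduce modulo 13.
30 mod 13 = 4
So ω_13^30 = ω_13^4 = e^(-2πi·4/13)

ω_13^30 = ω_13^4 = -0.3546-0.9350i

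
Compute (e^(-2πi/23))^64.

Since ω_23^23 = 1, powers reduce modulo 23.
64 mod 23 = 18
So ω_23^64 = ω_23^18 = e^(-2πi·18/23)

ω_23^64 = ω_23^18 = 0.2035+0.9791i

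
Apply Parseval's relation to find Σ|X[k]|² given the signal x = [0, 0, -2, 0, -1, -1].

Parseval: Σ|x[n]|² = (1/N)Σ|X[k]|², so Σ|X[k]|² = N·Σ|x[n]|² = 6·6.0000

Σ|X[k]|² = N·Σ|x[n]|² = 6·6.0000 = 36.0000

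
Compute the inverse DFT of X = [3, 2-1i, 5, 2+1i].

x[n] = (1/4) Σ(k=0 to 3) X[k] · e^(2πikn/4)

Computing each x[n]:
x[0] = 3
x[1] = 0
x[2] = 1
x[3] = -1

x = [3, 0, 1, -1]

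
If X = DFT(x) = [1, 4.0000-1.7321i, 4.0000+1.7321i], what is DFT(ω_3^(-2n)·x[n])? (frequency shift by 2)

Modulation property: DFT(ω_3^(-2n)·x[n]) = X[(k-2) mod 3], so circularly shift X by 2 positions.

X[k-2] = [4.0000-1.7321i, 4.0000+1.7321i, 1]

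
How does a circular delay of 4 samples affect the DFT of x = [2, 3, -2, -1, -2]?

Time shift by 4: X_shifted[k] = ω_5^(4k) · X[k]
Shifted x = [3, -2, -1, -2, 2]

DFT(x[n-4]) = [0, 5.4271+3.2164i, 2.0729+3.3022i, 2.0729-3.3022i, 5.4271-3.2164i]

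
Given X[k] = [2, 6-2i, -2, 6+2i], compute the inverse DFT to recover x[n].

x[n] = (1/4) Σ(k=0 to 3) X[k] · e^(2πikn/4)

Computing each x[n]:
x[0] = 3
x[1] = 2
x[2] = -3
x[3] = 0

x = [3, 2, -3, 0]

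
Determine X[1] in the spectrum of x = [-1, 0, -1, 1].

X[1] = Σ(n=0 to 3) x[n] · ω_4^(1n) where ω_4 = e^(-2πi/4)
= (-1)·ω_4^0 + (0)·ω_4^1 + (-1)·ω_4^2 + (1)·ω_4^3

X[1] = 1i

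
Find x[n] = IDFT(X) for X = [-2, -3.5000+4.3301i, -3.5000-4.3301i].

x[n] = (1/3) Σ(k=0 to 2) X[k] · e^(2πikn/3)

Computing each x[n]:
x[0] = -3
x[1] = -2
x[2] = 3

x = [-3, -2, 3]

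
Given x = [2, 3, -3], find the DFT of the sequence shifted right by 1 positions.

Time shift by 1: X_shifted[k] = ω_3^(1k) · X[k]
Shifted x = [-3, 2, 3]

DFT(x[n-1]) = [2, -5.5000+0.8660i, -5.5000-0.8660i]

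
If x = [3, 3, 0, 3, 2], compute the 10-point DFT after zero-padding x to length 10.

Original 5-point DFT: [11, 2.1180+0.8123i, -0.1180-3.4410i, -0.1180+3.4410i, 2.1180-0.8123i]
Zero-padded 10-point DFT provides frequency interpolation.

DFT_10([x, 0, ...]) = [11, 2.8820-5.7921i, 2.1180+0.8123i, 5.1180-2.9919i, -0.1180-3.4410i, -1, -0.1180+3.4410i, 5.1180+2.9919i, 2.1180-0.8123i, 2.8820+5.7921i]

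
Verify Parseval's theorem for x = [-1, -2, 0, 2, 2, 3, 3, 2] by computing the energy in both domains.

Time domain:
Σ|x[n]|² = |-1|² + |-2|² + |0|² + |2|² + |2|² + |3|² + |3|² + |2|² = 35.0000

Frequency domain:
(1/8)Σ|X[k]|² = (1/8)(|9|² + |-6.5355+6.5355i|² + |-2+3i|² + |0.5355+0.5355i|² + |-1|² + |0.5355-0.5355i|² + |-2-3i|² + |-6.5355-6.5355i|²) = (1/8)·280.0000 = 35.0000

Both sides agree, confirming Parseval's theorem.

Σ|x[n]|² = (1/N)Σ|X[k]|² = 35.0000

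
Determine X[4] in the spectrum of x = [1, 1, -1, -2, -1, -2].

X[4] = Σ(n=0 to 5) x[n] · ω_6^(4n) where ω_6 = e^(-2πi/6)
= (1)·ω_6^0 + (1)·ω_6^4 + (-1)·ω_6^8 + (-2)·ω_6^12 + (-1)·ω_6^16 + (-2)·ω_6^20

X[4] = 0.5000+2.5981i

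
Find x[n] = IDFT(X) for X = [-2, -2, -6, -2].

x[n] = (1/4) Σ(k=0 to 3) X[k] · e^(2πikn/4)

Computing each x[n]:
x[0] = -3
x[1] = 1
x[2] = -1
x[3] = 1

x = [-3, 1, -1, 1]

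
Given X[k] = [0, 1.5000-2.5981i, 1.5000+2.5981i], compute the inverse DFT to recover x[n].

x[n] = (1/3) Σ(k=0 to 2) X[k] · e^(2πikn/3)

Computing each x[n]:
x[0] = 1
x[1] = 1
x[2] = -2

x = [1, 1, -2]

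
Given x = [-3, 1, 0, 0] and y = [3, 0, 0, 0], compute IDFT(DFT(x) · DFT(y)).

(x ⊛ y)[n] = Σ(m=0 to 3) x[m] · y[(n-m) mod 4]

Computing each output sample:
(x ⊛ y)[0] = -9
(x ⊛ y)[1] = 3
(x ⊛ y)[2] = 0
(x ⊛ y)[3] = 0

x ⊛ y = [-9, 3, 0, 0]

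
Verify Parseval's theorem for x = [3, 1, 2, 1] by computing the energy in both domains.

Time domain:
Σ|x[n]|² = |3|² + |1|² + |2|² + |1|² = 15.0000

Frequency domain:
(1/4)Σ|X[k]|² = (1/4)(|7|² + |1|² + |3|² + |1|²) = (1/4)·60.0000 = 15.0000

Both sides agree, confirming Parseval's theorem.

Σ|x[n]|² = (1/N)Σ|X[k]|² = 15.0000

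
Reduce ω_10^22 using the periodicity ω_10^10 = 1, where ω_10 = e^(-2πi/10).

Since ω_10^10 = 1, powers reduce modulo 10.
22 mod 10 = 2
So ω_10^22 = ω_10^2 = e^(-2πi·2/10)

ω_10^22 = ω_10^2 = 0.3090-0.9511i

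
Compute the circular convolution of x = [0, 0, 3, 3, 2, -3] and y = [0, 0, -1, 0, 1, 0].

(x ⊛ y)[n] = Σ(m=0 to 5) x[m] · y[(n-m) mod 6]

Computing each output sample:
(x ⊛ y)[0] = 1
(x ⊛ y)[1] = 6
(x ⊛ y)[2] = 2
(x ⊛ y)[3] = -3
(x ⊛ y)[4] = -3
(x ⊛ y)[5] = -3

x ⊛ y = [1, 6, 2, -3, -3, -3]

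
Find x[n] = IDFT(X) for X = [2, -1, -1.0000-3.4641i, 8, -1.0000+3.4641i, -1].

x[n] = (1/6) Σ(k=0 to 5) X[k] · e^(2πikn/6)

Computing each x[n]:
x[0] = 1
x[1] = 0
x[2] = 1
x[3] = -1
x[4] = 3
x[5] = -2

x = [1, 0, 1, -1, 3, -2]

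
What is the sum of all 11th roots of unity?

Sum of all nth roots of unity equals 0 for n > 1 (geometric series with r ≠ 1).

0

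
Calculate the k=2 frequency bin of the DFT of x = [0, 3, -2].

X[2] = Σ(n=0 to 2) x[n] · ω_3^(2n) where ω_3 = e^(-2πi/3)
= (0)·ω_3^0 + (3)·ω_3^2 + (-2)·ω_3^4

X[2] = -0.5000+4.3301i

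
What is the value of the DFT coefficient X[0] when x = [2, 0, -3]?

X[0] = Σ(n=0 to 2) x[n] · ω_3^0 = Σ x[n]
= (2) + (0) + (-3)

X[0] = -1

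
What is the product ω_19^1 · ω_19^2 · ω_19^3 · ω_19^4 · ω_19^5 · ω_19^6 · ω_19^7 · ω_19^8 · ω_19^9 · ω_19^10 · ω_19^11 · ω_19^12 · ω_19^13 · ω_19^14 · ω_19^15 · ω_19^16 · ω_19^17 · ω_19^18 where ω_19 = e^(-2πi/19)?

The primitive 19th roots of unity are ω_19^k for k coprime to 19: k ∈ {1, 2, 3, 4, 5, 6, 7, 8, 9, 10, 11, 12, 13, 14, 15, 16, 17, 18}
Their product equals the constant term of the cyclotomic polynomial Φ_19(x) up to sign.
For n ≥ 3, the product of all primitive nth roots of unity is 1. (For n=1 it is 1; for n=2 it is -1.)

1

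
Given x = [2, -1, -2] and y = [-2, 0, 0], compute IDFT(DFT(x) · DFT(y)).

(x ⊛ y)[n] = Σ(m=0 to 2) x[m] · y[(n-m) mod 3]

Computing each output sample:
(x ⊛ y)[0] = -4
(x ⊛ y)[1] = 2
(x ⊛ y)[2] = 4

x ⊛ y = [-4, 2, 4]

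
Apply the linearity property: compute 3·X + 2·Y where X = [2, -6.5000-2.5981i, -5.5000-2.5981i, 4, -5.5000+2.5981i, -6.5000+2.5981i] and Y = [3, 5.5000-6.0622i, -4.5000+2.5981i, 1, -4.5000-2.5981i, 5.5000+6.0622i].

By linearity: DFT(3x + 2y) = 3·DFT(x) + 2·DFT(y)
= 3·[2, -6.5000-2.5981i, -5.5000-2.5981i, 4, -5.5000+2.5981i, -6.5000+2.5981i] + 2·[3, 5.5000-6.0622i, -4.5000+2.5981i, 1, -4.5000-2.5981i, 5.5000+6.0622i]

Computing element-wise:
Z[0] = 3·(2) + 2·(3) = 12
Z[1] = 3·(-6.5000-2.5981i) + 2·(5.5000-6.0622i) = -8.5000-19.9187i
Z[2] = 3·(-5.5000-2.5981i) + 2·(-4.5000+2.5981i) = -25.5000-2.5981i
Z[3] = 3·(4) + 2·(1) = 14
Z[4] = 3·(-5.5000+2.5981i) + 2·(-4.5000-2.5981i) = -25.5000+2.5981i
Z[5] = 3·(-6.5000+2.5981i) + 2·(5.5000+6.0622i) = -8.5000+19.9187i

DFT(3x + 2y) = 3·X + 2·Y = [12, -8.5000-19.9187i, -25.5000-2.5981i, 14, -25.5000+2.5981i, -8.5000+19.9187i]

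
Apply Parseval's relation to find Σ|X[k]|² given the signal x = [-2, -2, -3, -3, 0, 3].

Parseval: Σ|x[n]|² = (1/N)Σ|X[k]|², so Σ|X[k]|² = N·Σ|x[n]|² = 6·35.0000

Σ|X[k]|² = N·Σ|x[n]|² = 6·35.0000 = 210.0000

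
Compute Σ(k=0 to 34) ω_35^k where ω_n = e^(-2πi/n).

Sum of all nth roots of unity equals 0 for n > 1 (geometric series with r ≠ 1).

0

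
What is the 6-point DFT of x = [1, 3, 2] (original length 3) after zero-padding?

Original 3-point DFT: [6, -1.5000-0.8660i, -1.5000+0.8660i]
Zero-padded 6-point DFT provides frequency interpolation.

DFT_6([x, 0, ...]) = [6, 1.5000-4.3301i, -1.5000-0.8660i, 0, -1.5000+0.8660i, 1.5000+4.3301i]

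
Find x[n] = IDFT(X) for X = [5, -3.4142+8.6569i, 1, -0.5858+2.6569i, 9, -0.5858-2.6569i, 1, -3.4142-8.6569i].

x[n] = (1/8) Σ(k=0 to 7) X[k] · e^(2πikn/8)

Computing each x[n]:
x[0] = 1
x[1] = -3
x[2] = 0
x[3] = -2
x[4] = 3
x[5] = 2
x[6] = 3
x[7] = 1

x = [1, -3, 0, -2, 3, 2, 3, 1]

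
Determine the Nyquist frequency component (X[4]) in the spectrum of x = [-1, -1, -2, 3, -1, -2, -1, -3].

X[4] = Σ(n=0 to 7) x[n] · ω_8^(4n) where ω_8 = e^(-2πi/8)
= (-1)·ω_8^0 + (-1)·ω_8^4 + (-2)·ω_8^8 + (3)·ω_8^12 + (-1)·ω_8^16 + (-2)·ω_8^20 + (-1)·ω_8^24 + (-3)·ω_8^28

X[4] = -2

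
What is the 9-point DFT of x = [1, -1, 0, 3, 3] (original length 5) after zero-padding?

Original 5-point DFT: [6, -0.8090+5.5676i, 0.3090-0.5020i, 0.3090+0.5020i, -0.8090-5.5676i]
Zero-padded 9-point DFT provides frequency interpolation.

DFT_9([x, 0, ...]) = [6, -4.0851-2.9813i, 1.6245+5.5112i, 3.0000-1.7321i, 0.9606+0.6984i, 0.9606-0.6984i, 3.0000+1.7321i, 1.6245-5.5112i, -4.0851+2.9813i]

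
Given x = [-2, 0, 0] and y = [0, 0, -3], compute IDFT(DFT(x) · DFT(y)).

(x ⊛ y)[n] = Σ(m=0 to 2) x[m] · y[(n-m) mod 3]

Computing each output sample:
(x ⊛ y)[0] = 0
(x ⊛ y)[1] = 0
(x ⊛ y)[2] = 6

x ⊛ y = [0, 0, 6]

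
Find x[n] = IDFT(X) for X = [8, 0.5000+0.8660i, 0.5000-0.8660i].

x[n] = (1/3) Σ(k=0 to 2) X[k] · e^(2πikn/3)

Computing each x[n]:
x[0] = 3
x[1] = 2
x[2] = 3

x = [3, 2, 3]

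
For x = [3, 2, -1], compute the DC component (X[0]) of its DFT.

X[0] = Σ(n=0 to 2) x[n] · ω_3^0 = Σ x[n]
= (3) + (2) + (-1)

X[0] = 4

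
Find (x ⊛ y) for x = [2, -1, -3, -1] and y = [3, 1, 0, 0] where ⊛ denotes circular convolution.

(x ⊛ y)[n] = Σ(m=0 to 3) x[m] · y[(n-m) mod 4]

Computing each output sample:
(x ⊛ y)[0] = 5
(x ⊛ y)[1] = -1
(x ⊛ y)[2] = -10
(x ⊛ y)[3] = -6

x ⊛ y = [5, -1, -10, -6]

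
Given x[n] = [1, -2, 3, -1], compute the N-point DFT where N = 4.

X[k] = Σ(n=0 to 3) x[n] · ω_4^(nk)
where ω_4 = e^(-2πi/4)

Computing each X[k]:
X[0] = 1
X[1] = -2+1i
X[2] = 7
X[3] = -2-1i

X = [1, -2+1i, 7, -2-1i]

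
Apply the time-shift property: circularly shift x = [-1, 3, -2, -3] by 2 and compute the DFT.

Time shift by 2: X_shifted[k] = ω_4^(2k) · X[k]
Shifted x = [-2, -3, -1, 3]

DFT(x[n-2]) = [-3, -1+6i, -3, -1-6i]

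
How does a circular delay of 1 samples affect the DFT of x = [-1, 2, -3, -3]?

Time shift by 1: X_shifted[k] = ω_4^(1k) · X[k]
Shifted x = [-3, -1, 2, -3]

DFT(x[n-1]) = [-5, -5-2i, 3, -5+2i]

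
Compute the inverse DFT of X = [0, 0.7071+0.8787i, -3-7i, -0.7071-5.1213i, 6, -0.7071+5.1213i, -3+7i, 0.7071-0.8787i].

x[n] = (1/8) Σ(k=0 to 7) X[k] · e^(2πikn/8)

Computing each x[n]:
x[0] = 0
x[1] = 2
x[2] = 0
x[3] = -2
x[4] = 0
x[5] = 0
x[6] = 3
x[7] = -3

x = [0, 2, 0, -2, 0, 0, 3, -3]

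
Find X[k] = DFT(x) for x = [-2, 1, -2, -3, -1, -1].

X[k] = Σ(n=0 to 5) x[n] · ω_6^(nk)
where ω_6 = e^(-2πi/6)

Computing each X[k]:
X[0] = -8
X[1] = 2.5000-0.8660i
X[2] = -3.5000-2.5981i
X[3] = -2
X[4] = -3.5000+2.5981i
X[5] = 2.5000+0.8660i

X = [-8, 2.5000-0.8660i, -3.5000-2.5981i, -2, -3.5000+2.5981i, 2.5000+0.8660i]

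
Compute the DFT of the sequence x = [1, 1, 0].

X[k] = Σ(n=0 to 2) x[n] · ω_3^(nk)
where ω_3 = e^(-2πi/3)

Computing each X[k]:
X[0] = 2
X[1] = 0.5000-0.8660i
X[2] = 0.5000+0.8660i

X = [2, 0.5000-0.8660i, 0.5000+0.8660i]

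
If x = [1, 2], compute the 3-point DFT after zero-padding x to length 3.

Original 2-point DFT: [3, -1]
Zero-padded 3-point DFT provides frequency interpolation.

DFT_3([x, 0, ...]) = [3, -1.7321i, 1.7321i]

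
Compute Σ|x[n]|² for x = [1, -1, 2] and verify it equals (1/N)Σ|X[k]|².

Time domain:
Σ|x[n]|² = |1|² + |-1|² + |2|² = 6.0000

Frequency domain:
(1/3)Σ|X[k]|² = (1/3)(|2|² + |0.5000+2.5981i|² + |0.5000-2.5981i|²) = (1/3)·18.0000 = 6.0000

Both sides agree, confirming Parseval's theorem.

Σ|x[n]|² = (1/N)Σ|X[k]|² = 6.0000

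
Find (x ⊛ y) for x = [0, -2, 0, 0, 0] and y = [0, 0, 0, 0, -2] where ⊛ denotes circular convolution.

(x ⊛ y)[n] = Σ(m=0 to 4) x[m] · y[(n-m) mod 5]

Computing each output sample:
(x ⊛ y)[0] = 4
(x ⊛ y)[1] = 0
(x ⊛ y)[2] = 0
(x ⊛ y)[3] = 0
(x ⊛ y)[4] = 0

x ⊛ y = [4, 0, 0, 0, 0]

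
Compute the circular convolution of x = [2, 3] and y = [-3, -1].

(x ⊛ y)[n] = Σ(m=0 to 1) x[m] · y[(n-m) mod 2]

Computing each output sample:
(x ⊛ y)[0] = -9
(x ⊛ y)[1] = -11

x ⊛ y = [-9, -11]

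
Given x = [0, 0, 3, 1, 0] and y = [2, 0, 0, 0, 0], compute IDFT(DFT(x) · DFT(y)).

(x ⊛ y)[n] = Σ(m=0 to 4) x[m] · y[(n-m) mod 5]

Computing each output sample:
(x ⊛ y)[0] = 0
(x ⊛ y)[1] = 0
(x ⊛ y)[2] = 6
(x ⊛ y)[3] = 2
(x ⊛ y)[4] = 0

x ⊛ y = [0, 0, 6, 2, 0]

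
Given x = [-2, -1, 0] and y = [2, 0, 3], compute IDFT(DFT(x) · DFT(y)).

(x ⊛ y)[n] = Σ(m=0 to 2) x[m] · y[(n-m) mod 3]

Computing each output sample:
(x ⊛ y)[0] = -7
(x ⊛ y)[1] = -2
(x ⊛ y)[2] = -6

x ⊛ y = [-7, -2, -6]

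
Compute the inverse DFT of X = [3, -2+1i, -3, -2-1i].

x[n] = (1/4) Σ(k=0 to 3) X[k] · e^(2πikn/4)

Computing each x[n]:
x[0] = -1
x[1] = 1
x[2] = 1
x[3] = 2

x = [-1, 1, 1, 2]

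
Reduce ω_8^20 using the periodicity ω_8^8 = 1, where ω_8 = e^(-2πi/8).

Since ω_8^8 = 1, powers reduce modulo 8.
20 mod 8 = 4
So ω_8^20 = ω_8^4 = e^(-2πi·4/8)

ω_8^20 = ω_8^4 = -1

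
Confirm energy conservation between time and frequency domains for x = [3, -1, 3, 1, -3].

Time domain:
Σ|x[n]|² = |3|² + |-1|² + |3|² + |1|² + |-3|² = 29.0000

Frequency domain:
(1/5)Σ|X[k]|² = (1/5)(|3|² + |-1.4721-3.0777i|² + |7.4721+0.7265i|² + |7.4721-0.7265i|² + |-1.4721+3.0777i|²) = (1/5)·145.0000 = 29.0000

Both sides agree, confirming Parseval's theorem.

Σ|x[n]|² = (1/N)Σ|X[k]|² = 29.0000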